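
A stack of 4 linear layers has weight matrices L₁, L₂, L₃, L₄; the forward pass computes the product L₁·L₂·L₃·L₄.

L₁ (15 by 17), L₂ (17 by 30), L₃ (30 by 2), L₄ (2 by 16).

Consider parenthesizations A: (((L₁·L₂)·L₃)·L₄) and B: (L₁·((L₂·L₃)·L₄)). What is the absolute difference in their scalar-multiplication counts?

3386

Order A = (((L₁·L₂)·L₃)·L₄): (L₁·L₂): 15×17 by 17×30 → 15×30, cost 15·17·30 = 7650; ((L₁·L₂)·L₃): 15×30 by 30×2 → 15×2, cost 15·30·2 = 900; cumulative 8550; (((L₁·L₂)·L₃)·L₄): 15×2 by 2×16 → 15×16, cost 15·2·16 = 480; cumulative 9030. Total 9030.
Order B = (L₁·((L₂·L₃)·L₄)): (L₂·L₃): 17×30 by 30×2 → 17×2, cost 17·30·2 = 1020; ((L₂·L₃)·L₄): 17×2 by 2×16 → 17×16, cost 17·2·16 = 544; cumulative 1564; (L₁·((L₂·L₃)·L₄)): 15×17 by 17×16 → 15×16, cost 15·17·16 = 4080; cumulative 5644. Total 5644.
Difference: |9030 − 5644| = 3386.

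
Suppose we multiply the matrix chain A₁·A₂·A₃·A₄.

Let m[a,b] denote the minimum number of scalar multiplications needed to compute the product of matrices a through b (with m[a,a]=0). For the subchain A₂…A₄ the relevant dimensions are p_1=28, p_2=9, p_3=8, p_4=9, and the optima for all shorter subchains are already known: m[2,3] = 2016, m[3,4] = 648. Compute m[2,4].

m[2,4] = min over k∈[2,3] of m[2,k]+m[k+1,4]+p_{1}·p_k·p_{4}.
k=2: 0 + 648 + 28·9·9 = 2916; k=3: 2016 + 0 + 28·8·9 = 4032.
Minimum: 2916 at k=2.

2916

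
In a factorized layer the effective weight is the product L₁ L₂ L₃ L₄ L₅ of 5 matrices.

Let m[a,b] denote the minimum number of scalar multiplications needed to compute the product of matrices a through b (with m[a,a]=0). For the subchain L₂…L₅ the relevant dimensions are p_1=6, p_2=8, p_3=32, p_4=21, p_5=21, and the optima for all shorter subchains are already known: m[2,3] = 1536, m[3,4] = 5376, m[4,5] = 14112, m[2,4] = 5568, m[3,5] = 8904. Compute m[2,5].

m[2,5] = min over k∈[2,4] of m[2,k]+m[k+1,5]+p_{1}·p_k·p_{5}.
k=2: 0 + 8904 + 6·8·21 = 9912; k=3: 1536 + 14112 + 6·32·21 = 19680; k=4: 5568 + 0 + 6·21·21 = 8214.
Minimum: 8214 at k=4.

8214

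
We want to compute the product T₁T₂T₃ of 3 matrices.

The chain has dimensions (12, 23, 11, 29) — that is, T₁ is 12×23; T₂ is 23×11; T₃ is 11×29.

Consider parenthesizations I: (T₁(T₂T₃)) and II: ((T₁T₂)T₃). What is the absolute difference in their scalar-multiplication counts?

Order I = (T₁(T₂T₃)): (T₂T₃): 23×11 by 11×29 → 23×29, cost 23·11·29 = 7337; (T₁(T₂T₃)): 12×23 by 23×29 → 12×29, cost 12·23·29 = 8004; cumulative 15341. Total 15341.
Order II = ((T₁T₂)T₃): (T₁T₂): 12×23 by 23×11 → 12×11, cost 12·23·11 = 3036; ((T₁T₂)T₃): 12×11 by 11×29 → 12×29, cost 12·11·29 = 3828; cumulative 6864. Total 6864.
Difference: |15341 − 6864| = 8477.

8477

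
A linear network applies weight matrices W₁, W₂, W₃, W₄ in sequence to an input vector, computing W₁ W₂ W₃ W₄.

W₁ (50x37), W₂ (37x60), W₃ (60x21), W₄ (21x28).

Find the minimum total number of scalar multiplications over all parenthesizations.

114870

Adjacent pairs: W₁W₂ = 50·37·60 = 111000; W₂W₃ = 37·60·21 = 46620; W₃W₄ = 60·21·28 = 35280.
Length 3: W₁..W₃: k=1: 0+46620+50·37·21=85470; k=2: 111000+0+50·60·21=174000 → min 85470 | W₂..W₄: k=2: 0+35280+37·60·28=97440; k=3: 46620+0+37·21·28=68376 → min 68376.
Length 4: W₁..W₄: k=1: 0+68376+50·37·28=120176; k=2: 111000+35280+50·60·28=230280; k=3: 85470+0+50·21·28=114870 → min 114870.
Optimal order: ((W₁ (W₂ W₃)) W₄) with cost 114870.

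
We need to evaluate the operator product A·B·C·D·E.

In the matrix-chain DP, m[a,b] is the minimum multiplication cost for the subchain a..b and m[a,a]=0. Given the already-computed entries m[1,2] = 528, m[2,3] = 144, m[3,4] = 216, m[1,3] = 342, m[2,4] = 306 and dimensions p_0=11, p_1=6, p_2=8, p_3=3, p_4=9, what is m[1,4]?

639

m[1,4] = min over k∈[1,3] of m[1,k]+m[k+1,4]+p_{0}·p_k·p_{4}.
k=1: 0 + 306 + 11·6·9 = 900; k=2: 528 + 216 + 11·8·9 = 1536; k=3: 342 + 0 + 11·3·9 = 639.
Minimum: 639 at k=3.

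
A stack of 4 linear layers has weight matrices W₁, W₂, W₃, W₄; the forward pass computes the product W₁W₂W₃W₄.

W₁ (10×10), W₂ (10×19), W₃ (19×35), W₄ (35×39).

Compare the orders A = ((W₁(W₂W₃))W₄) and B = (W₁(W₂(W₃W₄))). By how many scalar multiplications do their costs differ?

Order A = ((W₁(W₂W₃))W₄): (W₂W₃): 10×19 by 19×35 → 10×35, cost 10·19·35 = 6650; (W₁(W₂W₃)): 10×10 by 10×35 → 10×35, cost 10·10·35 = 3500; cumulative 10150; ((W₁(W₂W₃))W₄): 10×35 by 35×39 → 10×39, cost 10·35·39 = 13650; cumulative 23800. Total 23800.
Order B = (W₁(W₂(W₃W₄))): (W₃W₄): 19×35 by 35×39 → 19×39, cost 19·35·39 = 25935; (W₂(W₃W₄)): 10×19 by 19×39 → 10×39, cost 10·19·39 = 7410; cumulative 33345; (W₁(W₂(W₃W₄))): 10×10 by 10×39 → 10×39, cost 10·10·39 = 3900; cumulative 37245. Total 37245.
Difference: |23800 − 37245| = 13445.

13445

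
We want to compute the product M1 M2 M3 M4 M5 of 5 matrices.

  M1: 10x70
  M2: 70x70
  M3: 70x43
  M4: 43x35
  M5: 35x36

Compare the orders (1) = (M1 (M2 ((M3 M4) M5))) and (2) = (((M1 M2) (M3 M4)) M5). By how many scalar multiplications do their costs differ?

Order (1) = (M1 (M2 ((M3 M4) M5))): (M3 M4): 70×43 by 43×35 → 70×35, cost 70·43·35 = 105350; ((M3 M4) M5): 70×35 by 35×36 → 70×36, cost 70·35·36 = 88200; cumulative 193550; (M2 ((M3 M4) M5)): 70×70 by 70×36 → 70×36, cost 70·70·36 = 176400; cumulative 369950; (M1 (M2 ((M3 M4) M5))): 10×70 by 70×36 → 10×36, cost 10·70·36 = 25200; cumulative 395150. Total 395150.
Order (2) = (((M1 M2) (M3 M4)) M5): (M1 M2): 10×70 by 70×70 → 10×70, cost 10·70·70 = 49000; (M3 M4): 70×43 by 43×35 → 70×35, cost 70·43·35 = 105350; ((M1 M2) (M3 M4)): 10×70 by 70×35 → 10×35, cost 10·70·35 = 24500; cumulative 178850; (((M1 M2) (M3 M4)) M5): 10×35 by 35×36 → 10×36, cost 10·35·36 = 12600; cumulative 191450. Total 191450.
Difference: |395150 − 191450| = 203700.

203700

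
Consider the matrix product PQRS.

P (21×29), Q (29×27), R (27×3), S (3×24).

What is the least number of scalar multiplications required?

Adjacent pairs: PQ = 21·29·27 = 16443; QR = 29·27·3 = 2349; RS = 27·3·24 = 1944.
Length 3: P..R: k=1: 0+2349+21·29·3=4176; k=2: 16443+0+21·27·3=18144 → min 4176 | Q..S: k=2: 0+1944+29·27·24=20736; k=3: 2349+0+29·3·24=4437 → min 4437.
Length 4: P..S: k=1: 0+4437+21·29·24=19053; k=2: 16443+1944+21·27·24=31995; k=3: 4176+0+21·3·24=5688 → min 5688.
Optimal order: ((P(QR))S) with cost 5688.

5688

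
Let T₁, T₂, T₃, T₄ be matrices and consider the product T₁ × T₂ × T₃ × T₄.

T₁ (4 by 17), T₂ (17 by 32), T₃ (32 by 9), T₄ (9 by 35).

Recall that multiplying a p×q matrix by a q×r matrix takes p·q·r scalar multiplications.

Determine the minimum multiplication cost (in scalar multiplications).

Adjacent pairs: T₁T₂ = 4·17·32 = 2176; T₂T₃ = 17·32·9 = 4896; T₃T₄ = 32·9·35 = 10080.
Length 3: T₁..T₃: k=1: 0+4896+4·17·9=5508; k=2: 2176+0+4·32·9=3328 → min 3328 | T₂..T₄: k=2: 0+10080+17·32·35=29120; k=3: 4896+0+17·9·35=10251 → min 10251.
Length 4: T₁..T₄: k=1: 0+10251+4·17·35=12631; k=2: 2176+10080+4·32·35=16736; k=3: 3328+0+4·9·35=4588 → min 4588.
Optimal order: (((T₁ × T₂) × T₃) × T₄) with cost 4588.

4588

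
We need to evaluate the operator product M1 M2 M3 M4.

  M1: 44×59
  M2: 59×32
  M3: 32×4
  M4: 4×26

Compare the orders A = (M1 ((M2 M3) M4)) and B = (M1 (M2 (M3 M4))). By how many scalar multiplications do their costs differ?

Order A = (M1 ((M2 M3) M4)): (M2 M3): 59×32 by 32×4 → 59×4, cost 59·32·4 = 7552; ((M2 M3) M4): 59×4 by 4×26 → 59×26, cost 59·4·26 = 6136; cumulative 13688; (M1 ((M2 M3) M4)): 44×59 by 59×26 → 44×26, cost 44·59·26 = 67496; cumulative 81184. Total 81184.
Order B = (M1 (M2 (M3 M4))): (M3 M4): 32×4 by 4×26 → 32×26, cost 32·4·26 = 3328; (M2 (M3 M4)): 59×32 by 32×26 → 59×26, cost 59·32·26 = 49088; cumulative 52416; (M1 (M2 (M3 M4))): 44×59 by 59×26 → 44×26, cost 44·59·26 = 67496; cumulative 119912. Total 119912.
Difference: |81184 − 119912| = 38728.

38728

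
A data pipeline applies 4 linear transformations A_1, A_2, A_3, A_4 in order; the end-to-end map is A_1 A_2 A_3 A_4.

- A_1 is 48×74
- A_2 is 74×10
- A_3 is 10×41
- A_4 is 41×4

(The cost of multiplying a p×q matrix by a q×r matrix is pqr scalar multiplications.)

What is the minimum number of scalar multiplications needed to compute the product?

18808

Adjacent pairs: A_1A_2 = 48·74·10 = 35520; A_2A_3 = 74·10·41 = 30340; A_3A_4 = 10·41·4 = 1640.
Length 3: A_1..A_3: k=1: 0+30340+48·74·41=175972; k=2: 35520+0+48·10·41=55200 → min 55200 | A_2..A_4: k=2: 0+1640+74·10·4=4600; k=3: 30340+0+74·41·4=42476 → min 4600.
Length 4: A_1..A_4: k=1: 0+4600+48·74·4=18808; k=2: 35520+1640+48·10·4=39080; k=3: 55200+0+48·41·4=63072 → min 18808.
Optimal order: (A_1 (A_2 (A_3 A_4))) with cost 18808.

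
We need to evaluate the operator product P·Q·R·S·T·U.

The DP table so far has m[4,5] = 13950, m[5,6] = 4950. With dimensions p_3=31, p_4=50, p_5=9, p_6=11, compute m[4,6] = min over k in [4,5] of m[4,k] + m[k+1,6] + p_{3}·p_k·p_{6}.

17019

m[4,6] = min over k∈[4,5] of m[4,k]+m[k+1,6]+p_{3}·p_k·p_{6}.
k=4: 0 + 4950 + 31·50·11 = 22000; k=5: 13950 + 0 + 31·9·11 = 17019.
Minimum: 17019 at k=5.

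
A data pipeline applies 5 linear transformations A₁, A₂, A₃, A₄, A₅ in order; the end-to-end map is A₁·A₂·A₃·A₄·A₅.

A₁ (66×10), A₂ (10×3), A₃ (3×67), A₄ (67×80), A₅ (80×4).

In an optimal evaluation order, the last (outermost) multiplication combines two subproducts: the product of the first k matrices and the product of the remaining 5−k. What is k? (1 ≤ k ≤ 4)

1

Adjacent pairs: A₁A₂ = 66·10·3 = 1980; A₂A₃ = 10·3·67 = 2010; A₃A₄ = 3·67·80 = 16080; A₄A₅ = 67·80·4 = 21440.
Length 3: A₁..A₃: k=1: 0+2010+66·10·67=46230; k=2: 1980+0+66·3·67=15246 → min 15246 | A₂..A₄: k=2: 0+16080+10·3·80=18480; k=3: 2010+0+10·67·80=55610 → min 18480 | A₃..A₅: k=3: 0+21440+3·67·4=22244; k=4: 16080+0+3·80·4=17040 → min 17040.
Length 4: A₁..A₄: k=1: 0+18480+66·10·80=71280; k=2: 1980+16080+66·3·80=33900; k=3: 15246+0+66·67·80=369006 → min 33900 | A₂..A₅: k=2: 0+17040+10·3·4=17160; k=3: 2010+21440+10·67·4=26130; k=4: 18480+0+10·80·4=21680 → min 17160.
Top-level splits: k=1: (A₁..A₁)·(A₂..A₅) → 0+17160+66·10·4 = 19800; k=2: (A₁..A₂)·(A₃..A₅) → 1980+17040+66·3·4 = 19812; k=3: (A₁..A₃)·(A₄..A₅) → 15246+21440+66·67·4 = 54374; k=4: (A₁..A₄)·(A₅..A₅) → 33900+0+66·80·4 = 55020.
Best split is after A₁, i.e. k = 1.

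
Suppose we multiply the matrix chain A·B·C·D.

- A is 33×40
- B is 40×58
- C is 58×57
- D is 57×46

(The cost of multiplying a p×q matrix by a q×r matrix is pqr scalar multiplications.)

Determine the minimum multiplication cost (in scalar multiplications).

272184

Adjacent pairs: AB = 33·40·58 = 76560; BC = 40·58·57 = 132240; CD = 58·57·46 = 152076.
Length 3: A..C: k=1: 0+132240+33·40·57=207480; k=2: 76560+0+33·58·57=185658 → min 185658 | B..D: k=2: 0+152076+40·58·46=258796; k=3: 132240+0+40·57·46=237120 → min 237120.
Length 4: A..D: k=1: 0+237120+33·40·46=297840; k=2: 76560+152076+33·58·46=316680; k=3: 185658+0+33·57·46=272184 → min 272184.
Optimal order: (((A·B)·C)·D) with cost 272184.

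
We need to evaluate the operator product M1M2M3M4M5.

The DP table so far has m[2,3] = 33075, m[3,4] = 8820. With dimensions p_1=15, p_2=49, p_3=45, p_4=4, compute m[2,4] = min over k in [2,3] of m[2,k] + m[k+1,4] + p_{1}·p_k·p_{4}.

11760

m[2,4] = min over k∈[2,3] of m[2,k]+m[k+1,4]+p_{1}·p_k·p_{4}.
k=2: 0 + 8820 + 15·49·4 = 11760; k=3: 33075 + 0 + 15·45·4 = 35775.
Minimum: 11760 at k=2.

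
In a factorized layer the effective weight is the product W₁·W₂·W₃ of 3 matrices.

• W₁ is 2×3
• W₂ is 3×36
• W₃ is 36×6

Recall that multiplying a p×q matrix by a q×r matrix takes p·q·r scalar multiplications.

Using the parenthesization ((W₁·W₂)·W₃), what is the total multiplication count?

648

(W₁·W₂): 2×3 by 3×36 → 2×36, cost 2·3·36 = 216
((W₁·W₂)·W₃): 2×36 by 36×6 → 2×6, cost 2·36·6 = 432; cumulative 648
Total: 648 scalar multiplications.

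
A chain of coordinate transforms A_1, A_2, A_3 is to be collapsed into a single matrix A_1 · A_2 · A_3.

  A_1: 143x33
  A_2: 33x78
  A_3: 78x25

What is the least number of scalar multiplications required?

Order (A_1 · (A_2 · A_3)): (A_2 · A_3): 33×78 by 78×25 → 33×25, cost 33·78·25 = 64350; (A_1 · (A_2 · A_3)): 143×33 by 33×25 → 143×25, cost 143·33·25 = 117975; cumulative 182325. Total 182325.
Order ((A_1 · A_2) · A_3): (A_1 · A_2): 143×33 by 33×78 → 143×78, cost 143·33·78 = 368082; ((A_1 · A_2) · A_3): 143×78 by 78×25 → 143×25, cost 143·78·25 = 278850; cumulative 646932. Total 646932.
Minimum: 182325.

182325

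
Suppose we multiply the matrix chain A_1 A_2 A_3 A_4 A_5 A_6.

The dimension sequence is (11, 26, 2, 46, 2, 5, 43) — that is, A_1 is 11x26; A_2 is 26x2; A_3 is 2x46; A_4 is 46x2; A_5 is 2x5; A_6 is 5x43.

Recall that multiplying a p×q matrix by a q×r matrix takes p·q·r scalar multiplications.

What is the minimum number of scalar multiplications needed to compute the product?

2152

Adjacent pairs: A_1A_2 = 11·26·2 = 572; A_2A_3 = 26·2·46 = 2392; A_3A_4 = 2·46·2 = 184; A_4A_5 = 46·2·5 = 460; A_5A_6 = 2·5·43 = 430.
Length 3: A_1..A_3: k=1: 0+2392+11·26·46=15548; k=2: 572+0+11·2·46=1584 → min 1584 | A_2..A_4: k=2: 0+184+26·2·2=288; k=3: 2392+0+26·46·2=4784 → min 288 | A_3..A_5: k=3: 0+460+2·46·5=920; k=4: 184+0+2·2·5=204 → min 204 | A_4..A_6: k=4: 0+430+46·2·43=4386; k=5: 460+0+46·5·43=10350 → min 4386.
Length 4: A_1..A_4: k=1: 0+288+11·26·2=860; k=2: 572+184+11·2·2=800; k=3: 1584+0+11·46·2=2596 → min 800 | A_2..A_5: k=2: 0+204+26·2·5=464; k=3: 2392+460+26·46·5=8832; k=4: 288+0+26·2·5=548 → min 464 | A_3..A_6: k=3: 0+4386+2·46·43=8342; k=4: 184+430+2·2·43=786; k=5: 204+0+2·5·43=634 → min 634.
Length 5: A_1..A_5: k=1: 0+464+11·26·5=1894; k=2: 572+204+11·2·5=886; k=3: 1584+460+11·46·5=4574; k=4: 800+0+11·2·5=910 → min 886 | A_2..A_6: k=2: 0+634+26·2·43=2870; k=3: 2392+4386+26·46·43=58206; k=4: 288+430+26·2·43=2954; k=5: 464+0+26·5·43=6054 → min 2870.
Length 6: A_1..A_6: k=1: 0+2870+11·26·43=15168; k=2: 572+634+11·2·43=2152; k=3: 1584+4386+11·46·43=27728; k=4: 800+430+11·2·43=2176; k=5: 886+0+11·5·43=3251 → min 2152.
Optimal order: ((A_1 A_2) (((A_3 A_4) A_5) A_6)) with cost 2152.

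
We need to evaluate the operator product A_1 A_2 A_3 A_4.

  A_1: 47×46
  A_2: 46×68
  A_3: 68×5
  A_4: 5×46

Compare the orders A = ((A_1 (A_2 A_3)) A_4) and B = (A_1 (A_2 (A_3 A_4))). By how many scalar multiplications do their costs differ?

Order A = ((A_1 (A_2 A_3)) A_4): (A_2 A_3): 46×68 by 68×5 → 46×5, cost 46·68·5 = 15640; (A_1 (A_2 A_3)): 47×46 by 46×5 → 47×5, cost 47·46·5 = 10810; cumulative 26450; ((A_1 (A_2 A_3)) A_4): 47×5 by 5×46 → 47×46, cost 47·5·46 = 10810; cumulative 37260. Total 37260.
Order B = (A_1 (A_2 (A_3 A_4))): (A_3 A_4): 68×5 by 5×46 → 68×46, cost 68·5·46 = 15640; (A_2 (A_3 A_4)): 46×68 by 68×46 → 46×46, cost 46·68·46 = 143888; cumulative 159528; (A_1 (A_2 (A_3 A_4))): 47×46 by 46×46 → 47×46, cost 47·46·46 = 99452; cumulative 258980. Total 258980.
Difference: |37260 − 258980| = 221720.

221720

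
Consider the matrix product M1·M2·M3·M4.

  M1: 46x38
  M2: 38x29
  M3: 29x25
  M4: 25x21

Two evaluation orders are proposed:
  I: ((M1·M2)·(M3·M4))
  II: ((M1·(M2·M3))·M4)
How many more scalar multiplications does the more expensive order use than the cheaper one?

1469

Order I = ((M1·M2)·(M3·M4)): (M1·M2): 46×38 by 38×29 → 46×29, cost 46·38·29 = 50692; (M3·M4): 29×25 by 25×21 → 29×21, cost 29·25·21 = 15225; ((M1·M2)·(M3·M4)): 46×29 by 29×21 → 46×21, cost 46·29·21 = 28014; cumulative 93931. Total 93931.
Order II = ((M1·(M2·M3))·M4): (M2·M3): 38×29 by 29×25 → 38×25, cost 38·29·25 = 27550; (M1·(M2·M3)): 46×38 by 38×25 → 46×25, cost 46·38·25 = 43700; cumulative 71250; ((M1·(M2·M3))·M4): 46×25 by 25×21 → 46×21, cost 46·25·21 = 24150; cumulative 95400. Total 95400.
Difference: |93931 − 95400| = 1469.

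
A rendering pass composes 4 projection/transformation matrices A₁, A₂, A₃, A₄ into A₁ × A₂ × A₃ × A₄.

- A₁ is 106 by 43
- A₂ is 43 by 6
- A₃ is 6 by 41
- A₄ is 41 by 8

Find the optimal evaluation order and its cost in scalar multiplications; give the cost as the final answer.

34404

Adjacent pairs: A₁A₂ = 106·43·6 = 27348; A₂A₃ = 43·6·41 = 10578; A₃A₄ = 6·41·8 = 1968.
Length 3: A₁..A₃: k=1: 0+10578+106·43·41=197456; k=2: 27348+0+106·6·41=53424 → min 53424 | A₂..A₄: k=2: 0+1968+43·6·8=4032; k=3: 10578+0+43·41·8=24682 → min 4032.
Length 4: A₁..A₄: k=1: 0+4032+106·43·8=40496; k=2: 27348+1968+106·6·8=34404; k=3: 53424+0+106·41·8=88192 → min 34404.
Optimal parenthesization: ((A₁ × A₂) × (A₃ × A₄)) with cost 34404.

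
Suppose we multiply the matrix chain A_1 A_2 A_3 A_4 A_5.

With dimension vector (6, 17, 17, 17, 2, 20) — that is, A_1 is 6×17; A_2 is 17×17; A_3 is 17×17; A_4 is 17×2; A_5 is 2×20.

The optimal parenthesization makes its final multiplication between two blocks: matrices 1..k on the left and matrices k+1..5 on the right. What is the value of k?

4

Adjacent pairs: A_1A_2 = 6·17·17 = 1734; A_2A_3 = 17·17·17 = 4913; A_3A_4 = 17·17·2 = 578; A_4A_5 = 17·2·20 = 680.
Length 3: A_1..A_3: k=1: 0+4913+6·17·17=6647; k=2: 1734+0+6·17·17=3468 → min 3468 | A_2..A_4: k=2: 0+578+17·17·2=1156; k=3: 4913+0+17·17·2=5491 → min 1156 | A_3..A_5: k=3: 0+680+17·17·20=6460; k=4: 578+0+17·2·20=1258 → min 1258.
Length 4: A_1..A_4: k=1: 0+1156+6·17·2=1360; k=2: 1734+578+6·17·2=2516; k=3: 3468+0+6·17·2=3672 → min 1360 | A_2..A_5: k=2: 0+1258+17·17·20=7038; k=3: 4913+680+17·17·20=11373; k=4: 1156+0+17·2·20=1836 → min 1836.
Top-level splits: k=1: (A_1..A_1)·(A_2..A_5) → 0+1836+6·17·20 = 3876; k=2: (A_1..A_2)·(A_3..A_5) → 1734+1258+6·17·20 = 5032; k=3: (A_1..A_3)·(A_4..A_5) → 3468+680+6·17·20 = 6188; k=4: (A_1..A_4)·(A_5..A_5) → 1360+0+6·2·20 = 1600.
Best split is after A_4, i.e. k = 4.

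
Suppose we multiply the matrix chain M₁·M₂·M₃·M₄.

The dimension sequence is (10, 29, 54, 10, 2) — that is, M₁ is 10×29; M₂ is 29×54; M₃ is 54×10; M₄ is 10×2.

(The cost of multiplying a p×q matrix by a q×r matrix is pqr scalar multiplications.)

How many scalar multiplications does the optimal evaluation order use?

Adjacent pairs: M₁M₂ = 10·29·54 = 15660; M₂M₃ = 29·54·10 = 15660; M₃M₄ = 54·10·2 = 1080.
Length 3: M₁..M₃: k=1: 0+15660+10·29·10=18560; k=2: 15660+0+10·54·10=21060 → min 18560 | M₂..M₄: k=2: 0+1080+29·54·2=4212; k=3: 15660+0+29·10·2=16240 → min 4212.
Length 4: M₁..M₄: k=1: 0+4212+10·29·2=4792; k=2: 15660+1080+10·54·2=17820; k=3: 18560+0+10·10·2=18760 → min 4792.
Optimal order: (M₁·(M₂·(M₃·M₄))) with cost 4792.

4792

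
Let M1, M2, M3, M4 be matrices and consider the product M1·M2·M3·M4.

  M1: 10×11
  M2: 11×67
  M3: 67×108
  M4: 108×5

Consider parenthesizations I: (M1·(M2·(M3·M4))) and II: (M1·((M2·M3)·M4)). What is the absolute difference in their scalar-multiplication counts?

Order I = (M1·(M2·(M3·M4))): (M3·M4): 67×108 by 108×5 → 67×5, cost 67·108·5 = 36180; (M2·(M3·M4)): 11×67 by 67×5 → 11×5, cost 11·67·5 = 3685; cumulative 39865; (M1·(M2·(M3·M4))): 10×11 by 11×5 → 10×5, cost 10·11·5 = 550; cumulative 40415. Total 40415.
Order II = (M1·((M2·M3)·M4)): (M2·M3): 11×67 by 67×108 → 11×108, cost 11·67·108 = 79596; ((M2·M3)·M4): 11×108 by 108×5 → 11×5, cost 11·108·5 = 5940; cumulative 85536; (M1·((M2·M3)·M4)): 10×11 by 11×5 → 10×5, cost 10·11·5 = 550; cumulative 86086. Total 86086.
Difference: |40415 − 86086| = 45671.

45671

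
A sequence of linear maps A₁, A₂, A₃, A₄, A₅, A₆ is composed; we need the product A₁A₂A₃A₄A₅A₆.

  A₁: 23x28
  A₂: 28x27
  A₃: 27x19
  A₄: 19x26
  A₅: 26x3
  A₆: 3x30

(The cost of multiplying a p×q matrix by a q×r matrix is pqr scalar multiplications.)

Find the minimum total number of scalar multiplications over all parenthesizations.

Adjacent pairs: A₁A₂ = 23·28·27 = 17388; A₂A₃ = 28·27·19 = 14364; A₃A₄ = 27·19·26 = 13338; A₄A₅ = 19·26·3 = 1482; A₅A₆ = 26·3·30 = 2340.
Length 3: A₁..A₃: k=1: 0+14364+23·28·19=26600; k=2: 17388+0+23·27·19=29187 → min 26600 | A₂..A₄: k=2: 0+13338+28·27·26=32994; k=3: 14364+0+28·19·26=28196 → min 28196 | A₃..A₅: k=3: 0+1482+27·19·3=3021; k=4: 13338+0+27·26·3=15444 → min 3021 | A₄..A₆: k=4: 0+2340+19·26·30=17160; k=5: 1482+0+19·3·30=3192 → min 3192.
Length 4: A₁..A₄: k=1: 0+28196+23·28·26=44940; k=2: 17388+13338+23·27·26=46872; k=3: 26600+0+23·19·26=37962 → min 37962 | A₂..A₅: k=2: 0+3021+28·27·3=5289; k=3: 14364+1482+28·19·3=17442; k=4: 28196+0+28·26·3=30380 → min 5289 | A₃..A₆: k=3: 0+3192+27·19·30=18582; k=4: 13338+2340+27·26·30=36738; k=5: 3021+0+27·3·30=5451 → min 5451.
Length 5: A₁..A₅: k=1: 0+5289+23·28·3=7221; k=2: 17388+3021+23·27·3=22272; k=3: 26600+1482+23·19·3=29393; k=4: 37962+0+23·26·3=39756 → min 7221 | A₂..A₆: k=2: 0+5451+28·27·30=28131; k=3: 14364+3192+28·19·30=33516; k=4: 28196+2340+28·26·30=52376; k=5: 5289+0+28·3·30=7809 → min 7809.
Length 6: A₁..A₆: k=1: 0+7809+23·28·30=27129; k=2: 17388+5451+23·27·30=41469; k=3: 26600+3192+23·19·30=42902; k=4: 37962+2340+23·26·30=58242; k=5: 7221+0+23·3·30=9291 → min 9291.
Optimal order: ((A₁(A₂(A₃(A₄A₅))))A₆) with cost 9291.

9291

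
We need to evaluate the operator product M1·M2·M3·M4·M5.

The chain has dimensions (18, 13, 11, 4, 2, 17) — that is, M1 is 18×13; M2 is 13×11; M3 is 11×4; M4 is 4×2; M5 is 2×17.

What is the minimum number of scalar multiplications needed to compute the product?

Adjacent pairs: M1M2 = 18·13·11 = 2574; M2M3 = 13·11·4 = 572; M3M4 = 11·4·2 = 88; M4M5 = 4·2·17 = 136.
Length 3: M1..M3: k=1: 0+572+18·13·4=1508; k=2: 2574+0+18·11·4=3366 → min 1508 | M2..M4: k=2: 0+88+13·11·2=374; k=3: 572+0+13·4·2=676 → min 374 | M3..M5: k=3: 0+136+11·4·17=884; k=4: 88+0+11·2·17=462 → min 462.
Length 4: M1..M4: k=1: 0+374+18·13·2=842; k=2: 2574+88+18·11·2=3058; k=3: 1508+0+18·4·2=1652 → min 842 | M2..M5: k=2: 0+462+13·11·17=2893; k=3: 572+136+13·4·17=1592; k=4: 374+0+13·2·17=816 → min 816.
Length 5: M1..M5: k=1: 0+816+18·13·17=4794; k=2: 2574+462+18·11·17=6402; k=3: 1508+136+18·4·17=2868; k=4: 842+0+18·2·17=1454 → min 1454.
Optimal order: ((M1·(M2·(M3·M4)))·M5) with cost 1454.

1454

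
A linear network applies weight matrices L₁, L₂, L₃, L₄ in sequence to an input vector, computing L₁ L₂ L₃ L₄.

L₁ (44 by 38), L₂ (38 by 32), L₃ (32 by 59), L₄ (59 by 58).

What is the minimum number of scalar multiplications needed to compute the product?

Adjacent pairs: L₁L₂ = 44·38·32 = 53504; L₂L₃ = 38·32·59 = 71744; L₃L₄ = 32·59·58 = 109504.
Length 3: L₁..L₃: k=1: 0+71744+44·38·59=170392; k=2: 53504+0+44·32·59=136576 → min 136576 | L₂..L₄: k=2: 0+109504+38·32·58=180032; k=3: 71744+0+38·59·58=201780 → min 180032.
Length 4: L₁..L₄: k=1: 0+180032+44·38·58=277008; k=2: 53504+109504+44·32·58=244672; k=3: 136576+0+44·59·58=287144 → min 244672.
Optimal order: ((L₁ L₂) (L₃ L₄)) with cost 244672.

244672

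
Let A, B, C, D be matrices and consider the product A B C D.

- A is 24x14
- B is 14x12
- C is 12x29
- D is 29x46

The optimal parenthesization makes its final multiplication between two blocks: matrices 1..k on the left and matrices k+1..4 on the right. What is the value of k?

Adjacent pairs: AB = 24·14·12 = 4032; BC = 14·12·29 = 4872; CD = 12·29·46 = 16008.
Length 3: A..C: k=1: 0+4872+24·14·29=14616; k=2: 4032+0+24·12·29=12384 → min 12384 | B..D: k=2: 0+16008+14·12·46=23736; k=3: 4872+0+14·29·46=23548 → min 23548.
Top-level splits: k=1: (A..A)·(B..D) → 0+23548+24·14·46 = 39004; k=2: (A..B)·(C..D) → 4032+16008+24·12·46 = 33288; k=3: (A..C)·(D..D) → 12384+0+24·29·46 = 44400.
Best split is after B, i.e. k = 2.

2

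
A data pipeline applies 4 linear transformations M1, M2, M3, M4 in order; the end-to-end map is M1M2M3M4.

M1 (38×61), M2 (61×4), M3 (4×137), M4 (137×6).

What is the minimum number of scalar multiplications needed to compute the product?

13472

Adjacent pairs: M1M2 = 38·61·4 = 9272; M2M3 = 61·4·137 = 33428; M3M4 = 4·137·6 = 3288.
Length 3: M1..M3: k=1: 0+33428+38·61·137=350994; k=2: 9272+0+38·4·137=30096 → min 30096 | M2..M4: k=2: 0+3288+61·4·6=4752; k=3: 33428+0+61·137·6=83570 → min 4752.
Length 4: M1..M4: k=1: 0+4752+38·61·6=18660; k=2: 9272+3288+38·4·6=13472; k=3: 30096+0+38·137·6=61332 → min 13472.
Optimal order: ((M1M2)(M3M4)) with cost 13472.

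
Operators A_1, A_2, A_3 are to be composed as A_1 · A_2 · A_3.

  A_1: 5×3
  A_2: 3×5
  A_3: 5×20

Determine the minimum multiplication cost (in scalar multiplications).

575

Order (A_1 · (A_2 · A_3)): (A_2 · A_3): 3×5 by 5×20 → 3×20, cost 3·5·20 = 300; (A_1 · (A_2 · A_3)): 5×3 by 3×20 → 5×20, cost 5·3·20 = 300; cumulative 600. Total 600.
Order ((A_1 · A_2) · A_3): (A_1 · A_2): 5×3 by 3×5 → 5×5, cost 5·3·5 = 75; ((A_1 · A_2) · A_3): 5×5 by 5×20 → 5×20, cost 5·5·20 = 500; cumulative 575. Total 575.
Minimum: 575.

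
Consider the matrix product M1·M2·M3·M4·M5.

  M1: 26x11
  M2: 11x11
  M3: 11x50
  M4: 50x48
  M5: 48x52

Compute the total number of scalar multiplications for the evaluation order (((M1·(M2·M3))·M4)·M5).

147646

(M2·M3): 11×11 by 11×50 → 11×50, cost 11·11·50 = 6050
(M1·(M2·M3)): 26×11 by 11×50 → 26×50, cost 26·11·50 = 14300; cumulative 20350
((M1·(M2·M3))·M4): 26×50 by 50×48 → 26×48, cost 26·50·48 = 62400; cumulative 82750
(((M1·(M2·M3))·M4)·M5): 26×48 by 48×52 → 26×52, cost 26·48·52 = 64896; cumulative 147646
Total: 147646 scalar multiplications.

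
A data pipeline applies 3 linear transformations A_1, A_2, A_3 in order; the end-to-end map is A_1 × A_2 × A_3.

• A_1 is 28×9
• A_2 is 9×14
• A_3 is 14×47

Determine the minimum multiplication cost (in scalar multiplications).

Order (A_1 × (A_2 × A_3)): (A_2 × A_3): 9×14 by 14×47 → 9×47, cost 9·14·47 = 5922; (A_1 × (A_2 × A_3)): 28×9 by 9×47 → 28×47, cost 28·9·47 = 11844; cumulative 17766. Total 17766.
Order ((A_1 × A_2) × A_3): (A_1 × A_2): 28×9 by 9×14 → 28×14, cost 28·9·14 = 3528; ((A_1 × A_2) × A_3): 28×14 by 14×47 → 28×47, cost 28·14·47 = 18424; cumulative 21952. Total 21952.
Minimum: 17766.

17766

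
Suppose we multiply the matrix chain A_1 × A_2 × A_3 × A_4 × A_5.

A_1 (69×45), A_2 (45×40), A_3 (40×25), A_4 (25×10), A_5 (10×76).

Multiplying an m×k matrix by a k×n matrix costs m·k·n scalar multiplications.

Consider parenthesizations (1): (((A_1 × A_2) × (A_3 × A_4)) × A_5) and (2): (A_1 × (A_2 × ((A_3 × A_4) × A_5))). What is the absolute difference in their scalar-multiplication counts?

Order (1) = (((A_1 × A_2) × (A_3 × A_4)) × A_5): (A_1 × A_2): 69×45 by 45×40 → 69×40, cost 69·45·40 = 124200; (A_3 × A_4): 40×25 by 25×10 → 40×10, cost 40·25·10 = 10000; ((A_1 × A_2) × (A_3 × A_4)): 69×40 by 40×10 → 69×10, cost 69·40·10 = 27600; cumulative 161800; (((A_1 × A_2) × (A_3 × A_4)) × A_5): 69×10 by 10×76 → 69×76, cost 69·10·76 = 52440; cumulative 214240. Total 214240.
Order (2) = (A_1 × (A_2 × ((A_3 × A_4) × A_5))): (A_3 × A_4): 40×25 by 25×10 → 40×10, cost 40·25·10 = 10000; ((A_3 × A_4) × A_5): 40×10 by 10×76 → 40×76, cost 40·10·76 = 30400; cumulative 40400; (A_2 × ((A_3 × A_4) × A_5)): 45×40 by 40×76 → 45×76, cost 45·40·76 = 136800; cumulative 177200; (A_1 × (A_2 × ((A_3 × A_4) × A_5))): 69×45 by 45×76 → 69×76, cost 69·45·76 = 235980; cumulative 413180. Total 413180.
Difference: |214240 − 413180| = 198940.

198940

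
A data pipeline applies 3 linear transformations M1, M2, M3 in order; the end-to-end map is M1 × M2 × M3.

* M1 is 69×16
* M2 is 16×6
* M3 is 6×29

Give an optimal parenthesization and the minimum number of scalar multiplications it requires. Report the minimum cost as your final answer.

(M1 × (M2 × M3)): cost 34800.
((M1 × M2) × M3): cost 18630.
Optimal: ((M1 × M2) × M3) with cost 18630.

18630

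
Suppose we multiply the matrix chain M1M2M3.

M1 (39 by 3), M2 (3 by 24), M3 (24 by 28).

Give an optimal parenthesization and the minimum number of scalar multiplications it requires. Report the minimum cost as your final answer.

(M1(M2M3)): cost 5292.
((M1M2)M3): cost 29016.
Optimal: (M1(M2M3)) with cost 5292.

5292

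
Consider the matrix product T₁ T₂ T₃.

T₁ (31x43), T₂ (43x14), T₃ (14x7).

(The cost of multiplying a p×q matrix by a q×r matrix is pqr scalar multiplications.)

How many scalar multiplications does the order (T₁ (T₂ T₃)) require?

(T₂ T₃): 43×14 by 14×7 → 43×7, cost 43·14·7 = 4214
(T₁ (T₂ T₃)): 31×43 by 43×7 → 31×7, cost 31·43·7 = 9331; cumulative 13545
Total: 13545 scalar multiplications.

13545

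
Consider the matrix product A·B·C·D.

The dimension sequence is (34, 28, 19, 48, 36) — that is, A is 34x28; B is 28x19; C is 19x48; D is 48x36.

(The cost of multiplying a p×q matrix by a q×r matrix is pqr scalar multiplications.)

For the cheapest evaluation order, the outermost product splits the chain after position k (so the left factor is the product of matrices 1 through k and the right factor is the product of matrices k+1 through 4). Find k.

Adjacent pairs: AB = 34·28·19 = 18088; BC = 28·19·48 = 25536; CD = 19·48·36 = 32832.
Length 3: A..C: k=1: 0+25536+34·28·48=71232; k=2: 18088+0+34·19·48=49096 → min 49096 | B..D: k=2: 0+32832+28·19·36=51984; k=3: 25536+0+28·48·36=73920 → min 51984.
Top-level splits: k=1: (A..A)·(B..D) → 0+51984+34·28·36 = 86256; k=2: (A..B)·(C..D) → 18088+32832+34·19·36 = 74176; k=3: (A..C)·(D..D) → 49096+0+34·48·36 = 107848.
Best split is after B, i.e. k = 2.

2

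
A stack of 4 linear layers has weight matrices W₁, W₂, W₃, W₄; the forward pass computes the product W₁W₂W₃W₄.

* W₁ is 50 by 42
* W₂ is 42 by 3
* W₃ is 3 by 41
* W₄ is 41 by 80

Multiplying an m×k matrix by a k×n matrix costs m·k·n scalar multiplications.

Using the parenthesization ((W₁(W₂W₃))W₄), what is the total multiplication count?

(W₂W₃): 42×3 by 3×41 → 42×41, cost 42·3·41 = 5166
(W₁(W₂W₃)): 50×42 by 42×41 → 50×41, cost 50·42·41 = 86100; cumulative 91266
((W₁(W₂W₃))W₄): 50×41 by 41×80 → 50×80, cost 50·41·80 = 164000; cumulative 255266
Total: 255266 scalar multiplications.

255266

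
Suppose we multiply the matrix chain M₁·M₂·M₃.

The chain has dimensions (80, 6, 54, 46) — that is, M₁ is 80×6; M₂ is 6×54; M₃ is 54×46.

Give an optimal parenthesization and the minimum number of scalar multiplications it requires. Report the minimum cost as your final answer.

36984

(M₁·(M₂·M₃)): cost 36984.
((M₁·M₂)·M₃): cost 224640.
Optimal: (M₁·(M₂·M₃)) with cost 36984.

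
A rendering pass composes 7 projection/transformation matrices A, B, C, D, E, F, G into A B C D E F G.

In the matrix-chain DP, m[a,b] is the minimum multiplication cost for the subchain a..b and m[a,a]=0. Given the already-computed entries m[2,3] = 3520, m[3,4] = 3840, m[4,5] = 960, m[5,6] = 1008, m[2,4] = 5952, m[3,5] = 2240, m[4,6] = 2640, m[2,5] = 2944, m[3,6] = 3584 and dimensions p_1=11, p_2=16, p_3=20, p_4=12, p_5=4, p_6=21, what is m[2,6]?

3868

m[2,6] = min over k∈[2,5] of m[2,k]+m[k+1,6]+p_{1}·p_k·p_{6}.
k=2: 0 + 3584 + 11·16·21 = 7280; k=3: 3520 + 2640 + 11·20·21 = 10780; k=4: 5952 + 1008 + 11·12·21 = 9732; k=5: 2944 + 0 + 11·4·21 = 3868.
Minimum: 3868 at k=5.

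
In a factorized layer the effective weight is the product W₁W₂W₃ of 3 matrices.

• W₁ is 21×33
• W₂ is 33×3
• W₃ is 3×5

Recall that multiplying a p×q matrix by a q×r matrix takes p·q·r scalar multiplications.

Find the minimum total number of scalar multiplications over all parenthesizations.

Order (W₁(W₂W₃)): (W₂W₃): 33×3 by 3×5 → 33×5, cost 33·3·5 = 495; (W₁(W₂W₃)): 21×33 by 33×5 → 21×5, cost 21·33·5 = 3465; cumulative 3960. Total 3960.
Order ((W₁W₂)W₃): (W₁W₂): 21×33 by 33×3 → 21×3, cost 21·33·3 = 2079; ((W₁W₂)W₃): 21×3 by 3×5 → 21×5, cost 21·3·5 = 315; cumulative 2394. Total 2394.
Minimum: 2394.

2394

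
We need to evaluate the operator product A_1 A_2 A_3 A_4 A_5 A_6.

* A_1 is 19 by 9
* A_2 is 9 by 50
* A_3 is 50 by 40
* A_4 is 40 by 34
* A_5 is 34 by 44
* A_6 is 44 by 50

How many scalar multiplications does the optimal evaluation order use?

Adjacent pairs: A_1A_2 = 19·9·50 = 8550; A_2A_3 = 9·50·40 = 18000; A_3A_4 = 50·40·34 = 68000; A_4A_5 = 40·34·44 = 59840; A_5A_6 = 34·44·50 = 74800.
Length 3: A_1..A_3: k=1: 0+18000+19·9·40=24840; k=2: 8550+0+19·50·40=46550 → min 24840 | A_2..A_4: k=2: 0+68000+9·50·34=83300; k=3: 18000+0+9·40·34=30240 → min 30240 | A_3..A_5: k=3: 0+59840+50·40·44=147840; k=4: 68000+0+50·34·44=142800 → min 142800 | A_4..A_6: k=4: 0+74800+40·34·50=142800; k=5: 59840+0+40·44·50=147840 → min 142800.
Length 4: A_1..A_4: k=1: 0+30240+19·9·34=36054; k=2: 8550+68000+19·50·34=108850; k=3: 24840+0+19·40·34=50680 → min 36054 | A_2..A_5: k=2: 0+142800+9·50·44=162600; k=3: 18000+59840+9·40·44=93680; k=4: 30240+0+9·34·44=43704 → min 43704 | A_3..A_6: k=3: 0+142800+50·40·50=242800; k=4: 68000+74800+50·34·50=227800; k=5: 142800+0+50·44·50=252800 → min 227800.
Length 5: A_1..A_5: k=1: 0+43704+19·9·44=51228; k=2: 8550+142800+19·50·44=193150; k=3: 24840+59840+19·40·44=118120; k=4: 36054+0+19·34·44=64478 → min 51228 | A_2..A_6: k=2: 0+227800+9·50·50=250300; k=3: 18000+142800+9·40·50=178800; k=4: 30240+74800+9·34·50=120340; k=5: 43704+0+9·44·50=63504 → min 63504.
Length 6: A_1..A_6: k=1: 0+63504+19·9·50=72054; k=2: 8550+227800+19·50·50=283850; k=3: 24840+142800+19·40·50=205640; k=4: 36054+74800+19·34·50=143154; k=5: 51228+0+19·44·50=93028 → min 72054.
Optimal order: (A_1 ((((A_2 A_3) A_4) A_5) A_6)) with cost 72054.

72054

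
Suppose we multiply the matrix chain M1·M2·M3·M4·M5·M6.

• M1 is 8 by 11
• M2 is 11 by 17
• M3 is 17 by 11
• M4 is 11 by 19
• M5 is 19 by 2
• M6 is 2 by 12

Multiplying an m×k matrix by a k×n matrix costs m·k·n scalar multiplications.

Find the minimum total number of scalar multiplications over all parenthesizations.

Adjacent pairs: M1M2 = 8·11·17 = 1496; M2M3 = 11·17·11 = 2057; M3M4 = 17·11·19 = 3553; M4M5 = 11·19·2 = 418; M5M6 = 19·2·12 = 456.
Length 3: M1..M3: k=1: 0+2057+8·11·11=3025; k=2: 1496+0+8·17·11=2992 → min 2992 | M2..M4: k=2: 0+3553+11·17·19=7106; k=3: 2057+0+11·11·19=4356 → min 4356 | M3..M5: k=3: 0+418+17·11·2=792; k=4: 3553+0+17·19·2=4199 → min 792 | M4..M6: k=4: 0+456+11·19·12=2964; k=5: 418+0+11·2·12=682 → min 682.
Length 4: M1..M4: k=1: 0+4356+8·11·19=6028; k=2: 1496+3553+8·17·19=7633; k=3: 2992+0+8·11·19=4664 → min 4664 | M2..M5: k=2: 0+792+11·17·2=1166; k=3: 2057+418+11·11·2=2717; k=4: 4356+0+11·19·2=4774 → min 1166 | M3..M6: k=3: 0+682+17·11·12=2926; k=4: 3553+456+17·19·12=7885; k=5: 792+0+17·2·12=1200 → min 1200.
Length 5: M1..M5: k=1: 0+1166+8·11·2=1342; k=2: 1496+792+8·17·2=2560; k=3: 2992+418+8·11·2=3586; k=4: 4664+0+8·19·2=4968 → min 1342 | M2..M6: k=2: 0+1200+11·17·12=3444; k=3: 2057+682+11·11·12=4191; k=4: 4356+456+11·19·12=7320; k=5: 1166+0+11·2·12=1430 → min 1430.
Length 6: M1..M6: k=1: 0+1430+8·11·12=2486; k=2: 1496+1200+8·17·12=4328; k=3: 2992+682+8·11·12=4730; k=4: 4664+456+8·19·12=6944; k=5: 1342+0+8·2·12=1534 → min 1534.
Optimal order: ((M1·(M2·(M3·(M4·M5))))·M6) with cost 1534.

1534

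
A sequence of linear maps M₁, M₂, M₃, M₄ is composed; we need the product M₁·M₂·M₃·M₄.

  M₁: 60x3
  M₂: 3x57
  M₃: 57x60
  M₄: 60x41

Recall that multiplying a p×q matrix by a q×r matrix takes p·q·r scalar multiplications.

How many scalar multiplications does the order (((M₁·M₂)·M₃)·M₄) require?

363060

(M₁·M₂): 60×3 by 3×57 → 60×57, cost 60·3·57 = 10260
((M₁·M₂)·M₃): 60×57 by 57×60 → 60×60, cost 60·57·60 = 205200; cumulative 215460
(((M₁·M₂)·M₃)·M₄): 60×60 by 60×41 → 60×41, cost 60·60·41 = 147600; cumulative 363060
Total: 363060 scalar multiplications.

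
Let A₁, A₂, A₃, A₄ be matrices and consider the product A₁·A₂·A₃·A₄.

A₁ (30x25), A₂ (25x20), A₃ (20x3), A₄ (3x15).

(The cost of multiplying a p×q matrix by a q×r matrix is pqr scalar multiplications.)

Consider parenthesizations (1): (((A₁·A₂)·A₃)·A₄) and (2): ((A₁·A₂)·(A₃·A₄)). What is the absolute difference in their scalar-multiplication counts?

Order (1) = (((A₁·A₂)·A₃)·A₄): (A₁·A₂): 30×25 by 25×20 → 30×20, cost 30·25·20 = 15000; ((A₁·A₂)·A₃): 30×20 by 20×3 → 30×3, cost 30·20·3 = 1800; cumulative 16800; (((A₁·A₂)·A₃)·A₄): 30×3 by 3×15 → 30×15, cost 30·3·15 = 1350; cumulative 18150. Total 18150.
Order (2) = ((A₁·A₂)·(A₃·A₄)): (A₁·A₂): 30×25 by 25×20 → 30×20, cost 30·25·20 = 15000; (A₃·A₄): 20×3 by 3×15 → 20×15, cost 20·3·15 = 900; ((A₁·A₂)·(A₃·A₄)): 30×20 by 20×15 → 30×15, cost 30·20·15 = 9000; cumulative 24900. Total 24900.
Difference: |18150 − 24900| = 6750.

6750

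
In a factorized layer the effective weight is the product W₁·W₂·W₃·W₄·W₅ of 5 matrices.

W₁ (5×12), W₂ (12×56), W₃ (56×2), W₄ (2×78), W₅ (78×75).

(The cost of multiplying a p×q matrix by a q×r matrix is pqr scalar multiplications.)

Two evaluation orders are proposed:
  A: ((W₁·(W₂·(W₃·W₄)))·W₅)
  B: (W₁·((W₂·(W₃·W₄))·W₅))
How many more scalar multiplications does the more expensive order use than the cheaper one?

Order A = ((W₁·(W₂·(W₃·W₄)))·W₅): (W₃·W₄): 56×2 by 2×78 → 56×78, cost 56·2·78 = 8736; (W₂·(W₃·W₄)): 12×56 by 56×78 → 12×78, cost 12·56·78 = 52416; cumulative 61152; (W₁·(W₂·(W₃·W₄))): 5×12 by 12×78 → 5×78, cost 5·12·78 = 4680; cumulative 65832; ((W₁·(W₂·(W₃·W₄)))·W₅): 5×78 by 78×75 → 5×75, cost 5·78·75 = 29250; cumulative 95082. Total 95082.
Order B = (W₁·((W₂·(W₃·W₄))·W₅)): (W₃·W₄): 56×2 by 2×78 → 56×78, cost 56·2·78 = 8736; (W₂·(W₃·W₄)): 12×56 by 56×78 → 12×78, cost 12·56·78 = 52416; cumulative 61152; ((W₂·(W₃·W₄))·W₅): 12×78 by 78×75 → 12×75, cost 12·78·75 = 70200; cumulative 131352; (W₁·((W₂·(W₃·W₄))·W₅)): 5×12 by 12×75 → 5×75, cost 5·12·75 = 4500; cumulative 135852. Total 135852.
Difference: |95082 − 135852| = 40770.

40770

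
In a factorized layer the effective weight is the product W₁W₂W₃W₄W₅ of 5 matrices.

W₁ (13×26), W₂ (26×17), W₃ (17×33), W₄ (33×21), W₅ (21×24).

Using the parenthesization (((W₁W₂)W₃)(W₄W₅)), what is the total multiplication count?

39967

(W₁W₂): 13×26 by 26×17 → 13×17, cost 13·26·17 = 5746
((W₁W₂)W₃): 13×17 by 17×33 → 13×33, cost 13·17·33 = 7293; cumulative 13039
(W₄W₅): 33×21 by 21×24 → 33×24, cost 33·21·24 = 16632
(((W₁W₂)W₃)(W₄W₅)): 13×33 by 33×24 → 13×24, cost 13·33·24 = 10296; cumulative 39967
Total: 39967 scalar multiplications.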